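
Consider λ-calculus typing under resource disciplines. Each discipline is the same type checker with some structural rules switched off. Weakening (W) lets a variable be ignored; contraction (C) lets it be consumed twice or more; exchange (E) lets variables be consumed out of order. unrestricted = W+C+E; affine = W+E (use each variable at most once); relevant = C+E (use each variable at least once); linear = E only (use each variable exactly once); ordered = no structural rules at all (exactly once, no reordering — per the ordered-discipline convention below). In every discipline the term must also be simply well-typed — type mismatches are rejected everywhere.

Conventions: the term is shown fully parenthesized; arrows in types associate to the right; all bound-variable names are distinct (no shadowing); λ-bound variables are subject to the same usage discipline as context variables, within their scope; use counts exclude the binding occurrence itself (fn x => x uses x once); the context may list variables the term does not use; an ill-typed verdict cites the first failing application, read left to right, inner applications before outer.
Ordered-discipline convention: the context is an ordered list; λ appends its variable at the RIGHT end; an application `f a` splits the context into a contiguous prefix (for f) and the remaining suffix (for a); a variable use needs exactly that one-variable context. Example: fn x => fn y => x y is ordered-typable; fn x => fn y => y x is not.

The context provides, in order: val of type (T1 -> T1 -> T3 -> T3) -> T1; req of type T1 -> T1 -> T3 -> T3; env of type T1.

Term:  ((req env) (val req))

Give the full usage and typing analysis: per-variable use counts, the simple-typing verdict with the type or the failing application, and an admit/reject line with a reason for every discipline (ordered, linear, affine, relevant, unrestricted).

variable uses: val ×1; req ×2; env ×1
uses in reading order: req, env, val, req
typing: the term checks, with type T3 -> T3
ordered ✗ (uses contraction: req ×2)
linear ✗ (uses contraction: req ×2)
affine ✗ (uses contraction: req ×2)
relevant ✓ (val, req, env: all used, weakening unneeded)
unrestricted ✓ (typability at T3 -> T3 is all that's needed)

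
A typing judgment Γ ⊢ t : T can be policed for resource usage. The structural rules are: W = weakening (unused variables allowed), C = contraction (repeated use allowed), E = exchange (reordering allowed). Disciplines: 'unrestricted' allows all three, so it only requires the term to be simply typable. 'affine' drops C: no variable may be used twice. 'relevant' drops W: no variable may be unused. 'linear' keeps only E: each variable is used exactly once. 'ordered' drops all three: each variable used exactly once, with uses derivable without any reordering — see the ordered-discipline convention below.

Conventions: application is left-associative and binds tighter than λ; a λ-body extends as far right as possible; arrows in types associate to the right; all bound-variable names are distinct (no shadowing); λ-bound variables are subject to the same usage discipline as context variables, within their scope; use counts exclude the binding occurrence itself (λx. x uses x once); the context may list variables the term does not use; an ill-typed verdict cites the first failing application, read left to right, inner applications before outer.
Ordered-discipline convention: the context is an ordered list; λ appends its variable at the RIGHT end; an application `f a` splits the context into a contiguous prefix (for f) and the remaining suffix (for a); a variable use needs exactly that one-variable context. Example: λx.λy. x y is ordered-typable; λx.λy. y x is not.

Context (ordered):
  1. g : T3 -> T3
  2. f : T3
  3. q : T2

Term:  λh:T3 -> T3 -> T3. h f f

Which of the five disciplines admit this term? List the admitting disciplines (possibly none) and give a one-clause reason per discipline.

accepted by: unrestricted
variable uses: g ×0, f ×2, q ×0, h (bound) ×1
left-to-right use order: h, f, f
typing: well-typed — term : (T3 -> T3 -> T3) -> T3
ordered: ✗, repeated use of f ×2; g, q never used (weakening)
linear: ✗, repeated use of f ×2; g, q never used (weakening)
affine: ✗, repeated use of f ×2
relevant: ✗, g, q never used (weakening)
unrestricted: ✓, typability at (T3 -> T3 -> T3) -> T3 is all that's needed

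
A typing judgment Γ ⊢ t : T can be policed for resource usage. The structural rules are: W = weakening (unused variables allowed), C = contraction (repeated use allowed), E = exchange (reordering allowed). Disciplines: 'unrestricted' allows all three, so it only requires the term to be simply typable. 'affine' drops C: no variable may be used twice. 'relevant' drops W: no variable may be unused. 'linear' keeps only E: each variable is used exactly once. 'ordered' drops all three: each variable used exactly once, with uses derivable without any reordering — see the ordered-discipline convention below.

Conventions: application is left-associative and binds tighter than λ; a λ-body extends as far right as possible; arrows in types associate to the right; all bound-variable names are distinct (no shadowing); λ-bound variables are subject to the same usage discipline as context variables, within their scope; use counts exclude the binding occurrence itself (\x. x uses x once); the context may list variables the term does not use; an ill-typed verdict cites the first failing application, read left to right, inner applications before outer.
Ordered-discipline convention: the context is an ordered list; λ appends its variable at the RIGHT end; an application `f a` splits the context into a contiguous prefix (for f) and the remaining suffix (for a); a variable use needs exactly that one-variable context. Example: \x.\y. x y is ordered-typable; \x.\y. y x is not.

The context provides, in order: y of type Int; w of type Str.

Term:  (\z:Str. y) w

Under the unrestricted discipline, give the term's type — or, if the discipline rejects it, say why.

term : Int
counts: y: 1×, w: 1×, z (bound): 0×
use order (left to right): y, w
typing: well-typed — term : Int
per-discipline verdicts: ordered ✗; linear ✗; affine ✓; relevant ✗; unrestricted ✓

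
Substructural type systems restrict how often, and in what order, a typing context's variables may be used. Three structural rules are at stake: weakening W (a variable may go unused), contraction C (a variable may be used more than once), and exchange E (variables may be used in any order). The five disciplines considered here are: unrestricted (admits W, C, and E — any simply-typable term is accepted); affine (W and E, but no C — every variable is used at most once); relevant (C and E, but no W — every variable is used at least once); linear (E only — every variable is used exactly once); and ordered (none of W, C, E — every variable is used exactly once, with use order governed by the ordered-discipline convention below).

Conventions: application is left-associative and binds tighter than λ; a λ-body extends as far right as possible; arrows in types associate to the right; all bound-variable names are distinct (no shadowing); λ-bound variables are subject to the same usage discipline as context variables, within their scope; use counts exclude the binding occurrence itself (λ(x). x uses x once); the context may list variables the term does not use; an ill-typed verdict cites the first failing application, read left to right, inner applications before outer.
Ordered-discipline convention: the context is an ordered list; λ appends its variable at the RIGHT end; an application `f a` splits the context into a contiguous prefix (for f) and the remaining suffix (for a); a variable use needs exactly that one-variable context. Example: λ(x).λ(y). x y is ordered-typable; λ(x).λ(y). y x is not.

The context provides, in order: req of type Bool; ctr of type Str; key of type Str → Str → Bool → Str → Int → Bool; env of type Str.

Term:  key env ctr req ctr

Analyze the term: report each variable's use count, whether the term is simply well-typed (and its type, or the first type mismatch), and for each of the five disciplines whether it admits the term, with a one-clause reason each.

usage: req ×1; ctr ×2; key ×1; env ×1
use order (left to right): key, env, ctr, req, ctr
typing: ✓ — Int → Bool
ordered ✗ (uses contraction: ctr ×2)
linear ✗ (uses contraction: ctr ×2)
affine ✗ (uses contraction: ctr ×2)
relevant ✓ (none of req, ctr, key, env goes unused)
unrestricted ✓ (typability at Int → Bool is all that's needed)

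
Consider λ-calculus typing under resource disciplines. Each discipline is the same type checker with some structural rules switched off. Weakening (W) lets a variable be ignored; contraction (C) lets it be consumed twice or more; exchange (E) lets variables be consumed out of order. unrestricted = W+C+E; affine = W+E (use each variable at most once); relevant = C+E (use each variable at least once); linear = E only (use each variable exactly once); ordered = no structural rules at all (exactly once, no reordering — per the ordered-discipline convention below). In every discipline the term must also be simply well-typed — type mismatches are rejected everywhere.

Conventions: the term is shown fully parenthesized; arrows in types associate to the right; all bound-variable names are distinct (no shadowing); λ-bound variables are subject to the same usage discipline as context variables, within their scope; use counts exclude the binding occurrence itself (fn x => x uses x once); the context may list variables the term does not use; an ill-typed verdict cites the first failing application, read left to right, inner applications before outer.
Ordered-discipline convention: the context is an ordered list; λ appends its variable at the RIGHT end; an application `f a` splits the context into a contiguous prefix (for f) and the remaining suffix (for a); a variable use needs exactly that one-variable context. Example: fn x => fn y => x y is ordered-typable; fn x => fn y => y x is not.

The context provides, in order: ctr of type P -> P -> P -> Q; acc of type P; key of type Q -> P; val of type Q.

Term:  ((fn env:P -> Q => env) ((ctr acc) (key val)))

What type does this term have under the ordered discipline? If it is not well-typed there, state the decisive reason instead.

term : P -> Q
variable uses: ctr: 1×, acc: 1×, key: 1×, val: 1×, env [bound]: 1×
order of uses: env, ctr, acc, key, val
typing: the term checks, with type P -> Q
across the five disciplines: ordered ✓; linear ✓; affine ✓; relevant ✓; unrestricted ✓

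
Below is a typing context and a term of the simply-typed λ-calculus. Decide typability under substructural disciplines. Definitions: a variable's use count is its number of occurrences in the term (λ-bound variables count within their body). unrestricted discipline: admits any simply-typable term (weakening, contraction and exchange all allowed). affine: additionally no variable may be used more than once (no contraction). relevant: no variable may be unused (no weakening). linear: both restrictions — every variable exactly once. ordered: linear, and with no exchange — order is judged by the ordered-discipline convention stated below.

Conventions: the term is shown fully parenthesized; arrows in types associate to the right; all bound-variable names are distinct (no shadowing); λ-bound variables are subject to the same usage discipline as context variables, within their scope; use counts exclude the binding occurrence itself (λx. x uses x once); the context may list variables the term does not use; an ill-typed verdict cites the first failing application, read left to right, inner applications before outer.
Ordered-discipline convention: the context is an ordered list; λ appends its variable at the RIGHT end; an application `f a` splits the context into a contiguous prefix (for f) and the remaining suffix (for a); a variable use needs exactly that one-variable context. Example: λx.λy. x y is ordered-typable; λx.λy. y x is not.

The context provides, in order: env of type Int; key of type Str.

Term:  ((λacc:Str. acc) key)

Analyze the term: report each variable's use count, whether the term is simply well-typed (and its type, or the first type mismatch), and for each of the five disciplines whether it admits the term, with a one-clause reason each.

use counts: env: 0×, key: 1×, acc (λ-bound): 1×
use order (left to right): acc, key
typing: well-typed — term : Str
ordered ✗ (env left unused)
linear ✗ (env left unused)
affine ✓ (env, key, acc: no repeats, contraction unneeded)
relevant ✗ (env left unused)
unrestricted ✓ (type-checks (Str) and nothing is barred)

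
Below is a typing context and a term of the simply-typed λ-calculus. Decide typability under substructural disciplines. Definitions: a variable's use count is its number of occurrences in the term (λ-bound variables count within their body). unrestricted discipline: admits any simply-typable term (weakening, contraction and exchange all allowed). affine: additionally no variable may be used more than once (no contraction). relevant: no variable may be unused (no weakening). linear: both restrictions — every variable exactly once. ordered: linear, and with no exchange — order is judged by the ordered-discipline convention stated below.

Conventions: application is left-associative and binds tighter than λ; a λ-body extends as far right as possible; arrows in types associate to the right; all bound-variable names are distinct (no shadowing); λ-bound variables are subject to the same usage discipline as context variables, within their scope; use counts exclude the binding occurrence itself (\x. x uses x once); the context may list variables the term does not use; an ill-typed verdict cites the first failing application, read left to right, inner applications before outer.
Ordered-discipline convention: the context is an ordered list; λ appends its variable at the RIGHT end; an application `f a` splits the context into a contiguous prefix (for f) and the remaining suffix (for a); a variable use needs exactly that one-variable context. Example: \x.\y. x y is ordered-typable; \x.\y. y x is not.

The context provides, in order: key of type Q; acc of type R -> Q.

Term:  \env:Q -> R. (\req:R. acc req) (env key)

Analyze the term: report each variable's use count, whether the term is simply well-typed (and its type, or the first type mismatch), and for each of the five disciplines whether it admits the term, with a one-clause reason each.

usage: key ×1; acc ×1; env (bound) ×1; req (bound) ×1
use order (left to right): acc, req, env, key
typing: the term checks, with type (Q -> R) -> Q
ordered: ✗, needs exchange: uses follow acc, req, env, key
linear: ✓, single use per variable (key, acc, env, req)
affine: ✓, at most one use each (key, acc, env, req)
relevant: ✓, key, acc, env, req: all used, weakening unneeded
unrestricted: ✓, well-typed at (Q -> R) -> Q; no restrictions here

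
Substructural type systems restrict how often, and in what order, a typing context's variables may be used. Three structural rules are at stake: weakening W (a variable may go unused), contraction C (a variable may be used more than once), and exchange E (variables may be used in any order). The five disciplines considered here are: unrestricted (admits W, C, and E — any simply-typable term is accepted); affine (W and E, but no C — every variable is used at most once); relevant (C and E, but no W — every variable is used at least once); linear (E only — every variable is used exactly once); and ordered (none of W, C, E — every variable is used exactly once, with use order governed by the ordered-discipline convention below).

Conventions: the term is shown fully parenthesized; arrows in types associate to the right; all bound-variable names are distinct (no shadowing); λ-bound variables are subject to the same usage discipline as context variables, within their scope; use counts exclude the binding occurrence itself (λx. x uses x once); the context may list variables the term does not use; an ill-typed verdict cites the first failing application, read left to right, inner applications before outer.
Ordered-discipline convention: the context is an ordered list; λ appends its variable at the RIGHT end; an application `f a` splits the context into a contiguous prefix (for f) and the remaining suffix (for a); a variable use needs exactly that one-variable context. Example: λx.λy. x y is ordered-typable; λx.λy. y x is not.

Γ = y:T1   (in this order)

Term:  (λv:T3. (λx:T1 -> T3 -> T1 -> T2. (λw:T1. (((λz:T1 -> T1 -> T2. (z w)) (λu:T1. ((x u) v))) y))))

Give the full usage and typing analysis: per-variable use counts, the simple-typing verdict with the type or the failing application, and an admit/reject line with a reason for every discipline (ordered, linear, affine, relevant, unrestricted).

use counts: y: 1; v (λ-bound): 1; x (λ-bound): 1; w (λ-bound): 1; z (λ-bound): 1; u (λ-bound): 1
use order (left to right): z, w, x, u, v, y
typing: well-typed — term : T3 -> (T1 -> T3 -> T1 -> T2) -> T1 -> T2
ordered: ✗ — use order z, w, x, u, v, y needs exchange
linear: ✓ — y, v, x, w, z, u: one use apiece
affine: ✓ — no duplicate uses among y, v, x, w, z, u
relevant: ✓ — y, v, x, w, z, u: all used, weakening unneeded
unrestricted: ✓ — type-checks (T3 -> (T1 -> T3 -> T1 -> T2) -> T1 -> T2) and nothing is barred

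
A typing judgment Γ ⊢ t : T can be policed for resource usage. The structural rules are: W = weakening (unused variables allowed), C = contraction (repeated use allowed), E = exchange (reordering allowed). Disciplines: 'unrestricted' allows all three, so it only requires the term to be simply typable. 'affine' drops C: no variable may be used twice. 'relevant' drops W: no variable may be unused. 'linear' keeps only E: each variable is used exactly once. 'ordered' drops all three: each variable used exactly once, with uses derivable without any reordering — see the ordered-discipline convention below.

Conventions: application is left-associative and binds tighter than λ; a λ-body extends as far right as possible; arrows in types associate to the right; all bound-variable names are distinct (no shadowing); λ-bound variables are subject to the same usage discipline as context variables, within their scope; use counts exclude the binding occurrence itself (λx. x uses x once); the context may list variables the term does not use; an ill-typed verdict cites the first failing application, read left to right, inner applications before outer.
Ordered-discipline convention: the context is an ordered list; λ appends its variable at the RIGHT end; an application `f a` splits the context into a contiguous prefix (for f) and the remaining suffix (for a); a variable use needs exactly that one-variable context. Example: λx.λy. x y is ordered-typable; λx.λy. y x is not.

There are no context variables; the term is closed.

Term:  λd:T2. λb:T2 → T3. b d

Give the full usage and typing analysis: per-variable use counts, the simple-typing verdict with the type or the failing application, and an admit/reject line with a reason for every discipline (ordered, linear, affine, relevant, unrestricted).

use counts: d [bound]=1, b [bound]=1
uses in reading order: b, d
typing: well-typed — term : T2 → (T2 → T3) → T3
ordered: ✗, needs exchange: uses follow b, d
linear: ✓, each of d, b used exactly once
affine: ✓, at most one use each (d, b)
relevant: ✓, at least one use each (d, b)
unrestricted: ✓, simply typable at T2 → (T2 → T3) → T3; W, C, E all held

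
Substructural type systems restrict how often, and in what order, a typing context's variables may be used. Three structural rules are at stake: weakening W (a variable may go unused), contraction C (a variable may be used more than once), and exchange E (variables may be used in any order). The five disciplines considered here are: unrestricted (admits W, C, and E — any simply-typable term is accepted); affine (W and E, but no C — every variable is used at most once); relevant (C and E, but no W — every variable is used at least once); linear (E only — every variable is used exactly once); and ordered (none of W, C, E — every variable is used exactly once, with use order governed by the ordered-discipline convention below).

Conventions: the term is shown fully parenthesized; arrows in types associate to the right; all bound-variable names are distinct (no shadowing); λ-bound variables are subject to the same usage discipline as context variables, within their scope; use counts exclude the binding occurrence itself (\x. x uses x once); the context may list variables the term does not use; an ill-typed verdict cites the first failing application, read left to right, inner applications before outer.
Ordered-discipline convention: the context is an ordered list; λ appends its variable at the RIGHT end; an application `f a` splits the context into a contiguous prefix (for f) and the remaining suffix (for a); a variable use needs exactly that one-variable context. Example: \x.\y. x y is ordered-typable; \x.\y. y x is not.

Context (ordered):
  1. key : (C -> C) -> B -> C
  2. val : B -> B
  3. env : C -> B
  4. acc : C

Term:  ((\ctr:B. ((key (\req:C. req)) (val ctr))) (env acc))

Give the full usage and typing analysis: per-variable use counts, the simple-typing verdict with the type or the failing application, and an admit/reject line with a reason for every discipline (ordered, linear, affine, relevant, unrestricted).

usage: key: 1; val: 1; env: 1; acc: 1; ctr (λ-bound): 1; req (λ-bound): 1
left-to-right use order: key, req, val, ctr, env, acc
typing: well-typed — term : C
ordered ✓ (key, val, env, acc, ctr, req once each; derivable with no W/C/E)
linear ✓ (single use per variable (key, val, env, acc, ctr, req))
affine ✓ (key, val, env, acc, ctr, req: no repeats, contraction unneeded)
relevant ✓ (key, val, env, acc, ctr, req: all used, weakening unneeded)
unrestricted ✓ (simply typable at C; W, C, E all held)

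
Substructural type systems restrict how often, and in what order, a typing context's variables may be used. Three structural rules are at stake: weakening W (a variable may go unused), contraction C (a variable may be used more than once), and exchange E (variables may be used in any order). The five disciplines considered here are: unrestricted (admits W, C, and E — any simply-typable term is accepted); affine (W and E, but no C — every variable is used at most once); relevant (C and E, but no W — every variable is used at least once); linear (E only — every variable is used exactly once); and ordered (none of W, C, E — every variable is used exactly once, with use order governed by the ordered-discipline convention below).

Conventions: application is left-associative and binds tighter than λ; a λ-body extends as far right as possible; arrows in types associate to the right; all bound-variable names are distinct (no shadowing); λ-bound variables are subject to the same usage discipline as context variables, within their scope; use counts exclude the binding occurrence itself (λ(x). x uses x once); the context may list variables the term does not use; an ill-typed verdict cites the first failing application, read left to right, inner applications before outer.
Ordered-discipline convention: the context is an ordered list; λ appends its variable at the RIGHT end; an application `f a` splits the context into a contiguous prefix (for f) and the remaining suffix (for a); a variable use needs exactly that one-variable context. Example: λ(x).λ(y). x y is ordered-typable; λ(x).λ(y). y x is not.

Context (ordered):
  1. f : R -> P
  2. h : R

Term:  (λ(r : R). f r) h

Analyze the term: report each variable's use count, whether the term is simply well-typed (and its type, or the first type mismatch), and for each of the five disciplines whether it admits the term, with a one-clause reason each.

use counts: f: 1, h: 1, r (λ-bound): 1
order of uses: f, r, h
typing: the term checks, with type P
ordered ✓ (one use each (f, h, r); ordered split holds)
linear ✓ (exactly-once usage across f, h, r)
affine ✓ (f, h, r: no repeats, contraction unneeded)
relevant ✓ (every one of f, h, r appears)
unrestricted ✓ (type-checks (P) and nothing is barred)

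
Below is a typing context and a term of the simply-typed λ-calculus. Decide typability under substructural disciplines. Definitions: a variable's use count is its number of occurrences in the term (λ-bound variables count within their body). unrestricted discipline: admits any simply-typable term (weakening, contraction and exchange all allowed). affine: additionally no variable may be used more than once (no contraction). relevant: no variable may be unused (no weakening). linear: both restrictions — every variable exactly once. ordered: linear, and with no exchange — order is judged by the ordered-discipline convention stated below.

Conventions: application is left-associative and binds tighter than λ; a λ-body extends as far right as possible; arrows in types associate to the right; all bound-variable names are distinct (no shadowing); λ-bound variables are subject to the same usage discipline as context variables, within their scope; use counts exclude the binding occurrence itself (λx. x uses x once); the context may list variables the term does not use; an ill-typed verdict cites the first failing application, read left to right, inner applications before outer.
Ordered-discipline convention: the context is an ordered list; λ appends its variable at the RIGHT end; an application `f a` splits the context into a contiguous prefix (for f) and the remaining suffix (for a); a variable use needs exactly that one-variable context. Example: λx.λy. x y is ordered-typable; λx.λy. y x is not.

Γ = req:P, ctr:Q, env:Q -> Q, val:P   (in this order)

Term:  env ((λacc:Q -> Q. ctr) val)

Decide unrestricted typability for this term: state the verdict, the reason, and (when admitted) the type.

no — fails simple typing
variable uses: req: 0×, ctr: 1×, env: 1×, val: 1×, acc [bound]: 0×
left-to-right use order: env, ctr, val
typing: ill-typed: an argument P mismatches the expected Q -> Q
all disciplines: ordered ✗ | linear ✗ | affine ✗ | relevant ✗ | unrestricted ✗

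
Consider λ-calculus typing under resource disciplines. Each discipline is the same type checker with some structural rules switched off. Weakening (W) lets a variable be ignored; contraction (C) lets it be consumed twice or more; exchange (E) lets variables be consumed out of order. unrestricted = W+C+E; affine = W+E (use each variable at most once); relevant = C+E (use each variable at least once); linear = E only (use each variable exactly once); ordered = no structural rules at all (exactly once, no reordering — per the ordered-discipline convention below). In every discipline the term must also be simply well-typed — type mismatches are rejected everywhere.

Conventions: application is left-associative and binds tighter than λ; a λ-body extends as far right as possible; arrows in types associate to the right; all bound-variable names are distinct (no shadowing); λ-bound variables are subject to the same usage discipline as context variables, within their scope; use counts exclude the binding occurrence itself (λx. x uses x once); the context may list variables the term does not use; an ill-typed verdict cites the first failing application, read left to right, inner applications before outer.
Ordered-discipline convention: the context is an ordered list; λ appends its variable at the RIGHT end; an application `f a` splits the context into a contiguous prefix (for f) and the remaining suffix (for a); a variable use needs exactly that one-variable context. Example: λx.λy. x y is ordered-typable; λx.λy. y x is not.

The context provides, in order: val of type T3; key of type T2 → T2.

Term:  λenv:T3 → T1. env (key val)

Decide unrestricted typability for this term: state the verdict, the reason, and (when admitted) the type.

no — the type mismatch rejects it
variable uses: val: 1×; key: 1×; env (λ-bound): 1×
uses in reading order: env, key, val
typing: ill-typed: a function awaiting T2 gets T3
all disciplines: ordered ✗; linear ✗; affine ✗; relevant ✗; unrestricted ✗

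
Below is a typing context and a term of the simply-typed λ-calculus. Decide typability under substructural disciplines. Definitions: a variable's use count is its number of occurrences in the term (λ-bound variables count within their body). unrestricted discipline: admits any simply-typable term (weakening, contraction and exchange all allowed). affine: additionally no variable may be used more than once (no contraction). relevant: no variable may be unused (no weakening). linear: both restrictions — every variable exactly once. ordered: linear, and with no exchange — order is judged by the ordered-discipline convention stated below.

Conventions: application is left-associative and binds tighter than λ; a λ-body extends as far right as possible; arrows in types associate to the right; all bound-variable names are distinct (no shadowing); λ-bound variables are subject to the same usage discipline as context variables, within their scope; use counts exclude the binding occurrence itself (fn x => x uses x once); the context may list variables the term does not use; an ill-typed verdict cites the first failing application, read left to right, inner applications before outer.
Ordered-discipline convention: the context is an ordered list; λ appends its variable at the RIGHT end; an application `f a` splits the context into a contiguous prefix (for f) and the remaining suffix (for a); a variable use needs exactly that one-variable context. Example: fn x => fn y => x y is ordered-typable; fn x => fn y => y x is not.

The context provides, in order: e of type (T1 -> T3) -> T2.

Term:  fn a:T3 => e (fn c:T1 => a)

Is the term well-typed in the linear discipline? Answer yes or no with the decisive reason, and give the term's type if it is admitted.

no — unused: c — weakening required
counts: e=1; a (λ-bound)=1; c (λ-bound)=0
order of uses: e, a
typing: well-typed — term : T3 -> T2
all disciplines: ordered ✗; linear ✗; affine ✓; relevant ✗; unrestricted ✓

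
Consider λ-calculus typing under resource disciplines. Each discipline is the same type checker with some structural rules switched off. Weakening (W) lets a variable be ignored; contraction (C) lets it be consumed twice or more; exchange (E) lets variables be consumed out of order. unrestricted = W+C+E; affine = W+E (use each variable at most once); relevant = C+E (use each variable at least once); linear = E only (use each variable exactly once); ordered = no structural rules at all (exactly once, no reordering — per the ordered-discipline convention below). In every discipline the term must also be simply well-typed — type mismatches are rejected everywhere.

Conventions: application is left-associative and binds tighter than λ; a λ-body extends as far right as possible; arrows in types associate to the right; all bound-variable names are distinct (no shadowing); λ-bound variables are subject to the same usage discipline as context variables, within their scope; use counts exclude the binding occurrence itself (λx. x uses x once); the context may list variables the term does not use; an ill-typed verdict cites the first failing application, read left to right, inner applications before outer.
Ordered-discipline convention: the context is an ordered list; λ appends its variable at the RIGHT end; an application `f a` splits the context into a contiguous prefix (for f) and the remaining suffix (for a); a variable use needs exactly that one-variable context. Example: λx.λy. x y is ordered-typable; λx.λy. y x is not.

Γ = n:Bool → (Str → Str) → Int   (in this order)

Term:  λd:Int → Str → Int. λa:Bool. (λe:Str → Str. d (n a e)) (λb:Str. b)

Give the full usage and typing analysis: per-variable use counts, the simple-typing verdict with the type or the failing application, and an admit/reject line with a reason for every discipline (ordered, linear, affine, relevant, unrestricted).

variable uses: n ×1, d (bound) ×1, a (bound) ×1, e (bound) ×1, b (bound) ×1
left-to-right use order: d, n, a, e, b
typing: well-typed at (Int → Str → Int) → Bool → Str → Int
ordered: ✗ — no ordered split (uses run d, n, a, e, b)
linear: ✓ — each of n, d, a, e, b used exactly once
affine: ✓ — no duplicate uses among n, d, a, e, b
relevant: ✓ — every one of n, d, a, e, b appears
unrestricted: ✓ — simply typable at (Int → Str → Int) → Bool → Str → Int; W, C, E all held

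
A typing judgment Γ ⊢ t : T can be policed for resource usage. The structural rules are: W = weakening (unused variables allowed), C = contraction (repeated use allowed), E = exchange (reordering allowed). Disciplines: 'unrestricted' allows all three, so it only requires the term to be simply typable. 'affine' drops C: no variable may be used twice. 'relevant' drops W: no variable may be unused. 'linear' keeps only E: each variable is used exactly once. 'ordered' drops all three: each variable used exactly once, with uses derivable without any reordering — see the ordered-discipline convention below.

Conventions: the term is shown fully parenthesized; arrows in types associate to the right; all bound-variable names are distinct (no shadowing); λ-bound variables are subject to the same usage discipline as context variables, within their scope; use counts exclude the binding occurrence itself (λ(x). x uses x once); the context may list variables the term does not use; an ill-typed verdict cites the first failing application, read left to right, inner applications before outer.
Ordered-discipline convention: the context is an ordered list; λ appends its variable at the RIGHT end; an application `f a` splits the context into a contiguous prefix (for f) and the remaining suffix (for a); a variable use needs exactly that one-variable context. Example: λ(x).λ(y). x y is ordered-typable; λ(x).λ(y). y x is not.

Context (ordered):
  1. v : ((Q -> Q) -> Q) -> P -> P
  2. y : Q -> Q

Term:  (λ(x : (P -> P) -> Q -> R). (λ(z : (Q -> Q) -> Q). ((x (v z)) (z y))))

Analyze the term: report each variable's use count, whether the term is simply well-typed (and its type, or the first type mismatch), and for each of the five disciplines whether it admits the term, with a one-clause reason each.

variable uses: v: 1; y: 1; x (bound): 1; z (bound): 2
uses in reading order: x, v, z, z, y
typing: ✓ — ((P -> P) -> Q -> R) -> ((Q -> Q) -> Q) -> R
ordered ✗ (needs contraction — z ×2)
linear ✗ (needs contraction — z ×2)
affine ✗ (needs contraction — z ×2)
relevant ✓ (at least one use each (v, y, x, z))
unrestricted ✓ (simply typable at ((P -> P) -> Q -> R) -> ((Q -> Q) -> Q) -> R; W, C, E all held)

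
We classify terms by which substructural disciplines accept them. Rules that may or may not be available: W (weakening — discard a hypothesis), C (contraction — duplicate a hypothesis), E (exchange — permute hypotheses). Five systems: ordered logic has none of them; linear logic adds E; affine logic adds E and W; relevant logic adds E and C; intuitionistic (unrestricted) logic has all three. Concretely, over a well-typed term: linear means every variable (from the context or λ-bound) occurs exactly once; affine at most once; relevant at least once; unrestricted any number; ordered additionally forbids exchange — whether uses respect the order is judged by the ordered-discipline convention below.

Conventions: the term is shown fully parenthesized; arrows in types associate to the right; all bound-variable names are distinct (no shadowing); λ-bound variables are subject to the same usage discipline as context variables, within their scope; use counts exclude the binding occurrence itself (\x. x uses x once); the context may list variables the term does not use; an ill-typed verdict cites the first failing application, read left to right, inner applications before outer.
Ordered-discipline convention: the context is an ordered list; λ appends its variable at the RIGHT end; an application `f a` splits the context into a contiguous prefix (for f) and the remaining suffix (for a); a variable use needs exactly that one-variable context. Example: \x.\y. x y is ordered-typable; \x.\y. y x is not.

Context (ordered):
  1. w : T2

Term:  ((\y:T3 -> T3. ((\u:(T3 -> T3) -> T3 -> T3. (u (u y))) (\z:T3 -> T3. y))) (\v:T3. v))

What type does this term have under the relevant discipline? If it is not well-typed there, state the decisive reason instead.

not well-typed under relevant — needs weakening: w, z unused
counts: w=0; y [bound]=2; u [bound]=2; z [bound]=0; v [bound]=1
order of uses: u, u, y, y, v
typing: well-typed at T3 -> T3
across the five disciplines: ordered ✗; linear ✗; affine ✗; relevant ✗; unrestricted ✓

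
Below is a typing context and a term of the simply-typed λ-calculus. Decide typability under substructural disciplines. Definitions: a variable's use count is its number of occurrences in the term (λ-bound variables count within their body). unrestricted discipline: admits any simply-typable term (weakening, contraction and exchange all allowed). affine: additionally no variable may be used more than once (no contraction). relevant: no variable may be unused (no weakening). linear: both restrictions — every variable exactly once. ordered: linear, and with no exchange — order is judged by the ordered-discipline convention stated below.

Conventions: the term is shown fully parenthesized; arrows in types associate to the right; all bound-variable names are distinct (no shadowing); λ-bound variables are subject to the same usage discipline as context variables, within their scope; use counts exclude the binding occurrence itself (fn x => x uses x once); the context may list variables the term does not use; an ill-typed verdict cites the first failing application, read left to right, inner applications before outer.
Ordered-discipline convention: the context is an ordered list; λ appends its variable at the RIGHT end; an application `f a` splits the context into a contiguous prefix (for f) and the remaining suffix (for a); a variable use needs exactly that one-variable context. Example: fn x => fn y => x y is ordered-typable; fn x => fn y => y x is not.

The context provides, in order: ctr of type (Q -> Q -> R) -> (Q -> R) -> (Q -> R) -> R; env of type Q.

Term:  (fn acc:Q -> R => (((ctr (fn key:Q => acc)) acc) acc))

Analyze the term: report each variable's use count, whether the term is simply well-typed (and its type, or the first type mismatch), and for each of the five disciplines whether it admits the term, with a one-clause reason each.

usage: ctr ×1; env ×0; acc [bound] ×3; key [bound] ×0
use order (left to right): ctr, acc, acc, acc
typing: ✓ — (Q -> R) -> R
ordered: ✗ — uses contraction: acc ×3; env, key never used (weakening)
linear: ✗ — uses contraction: acc ×3; env, key never used (weakening)
affine: ✗ — uses contraction: acc ×3
relevant: ✗ — env, key never used (weakening)
unrestricted: ✓ — typability at (Q -> R) -> R is all that's needed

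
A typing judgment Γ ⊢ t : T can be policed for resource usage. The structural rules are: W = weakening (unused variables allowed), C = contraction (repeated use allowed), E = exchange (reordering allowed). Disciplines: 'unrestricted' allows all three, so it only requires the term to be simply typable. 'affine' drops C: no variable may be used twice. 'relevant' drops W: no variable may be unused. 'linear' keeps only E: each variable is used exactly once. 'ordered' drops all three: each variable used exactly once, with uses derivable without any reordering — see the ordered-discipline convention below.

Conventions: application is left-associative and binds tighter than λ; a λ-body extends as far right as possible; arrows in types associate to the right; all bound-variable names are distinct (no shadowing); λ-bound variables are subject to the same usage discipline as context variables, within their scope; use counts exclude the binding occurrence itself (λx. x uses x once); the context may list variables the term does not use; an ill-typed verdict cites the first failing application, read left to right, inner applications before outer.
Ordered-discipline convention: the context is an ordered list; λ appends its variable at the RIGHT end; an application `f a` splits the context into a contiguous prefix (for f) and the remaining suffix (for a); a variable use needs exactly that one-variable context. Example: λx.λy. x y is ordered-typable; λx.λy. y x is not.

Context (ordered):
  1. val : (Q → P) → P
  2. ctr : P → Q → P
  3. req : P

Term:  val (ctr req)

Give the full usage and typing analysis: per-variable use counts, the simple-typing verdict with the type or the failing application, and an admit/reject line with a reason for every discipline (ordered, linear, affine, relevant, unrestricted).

usage: val=1; ctr=1; req=1
left-to-right use order: val, ctr, req
typing: well-typed — term : P
ordered: ✓, val, ctr, req once each; derivable with no W/C/E
linear: ✓, single use per variable (val, ctr, req)
affine: ✓, val, ctr, req: no repeats, contraction unneeded
relevant: ✓, val, ctr, req: all used, weakening unneeded
unrestricted: ✓, simply typable at P; W, C, E all held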